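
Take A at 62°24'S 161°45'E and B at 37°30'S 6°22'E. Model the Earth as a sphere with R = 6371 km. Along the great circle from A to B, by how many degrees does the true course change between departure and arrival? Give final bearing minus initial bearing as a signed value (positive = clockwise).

+148.9°

Initial bearing θ₁ = atan2(sin Δλ cos φ₂, cos φ₁ sin φ₂ − sin φ₁ cos φ₂ cos Δλ) = 199.73°
Final bearing θ₂ = (initial bearing from the destination back to the start) + 180° = 348.63°
Δθ = θ₂ − θ₁ = +148.9°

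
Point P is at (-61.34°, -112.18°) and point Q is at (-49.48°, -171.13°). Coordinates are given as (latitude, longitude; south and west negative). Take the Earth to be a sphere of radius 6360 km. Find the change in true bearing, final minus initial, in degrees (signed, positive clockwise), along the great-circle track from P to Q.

At departure: θ₁ = atan2(sin Δλ cos φ₂, cos φ₁ sin φ₂ − sin φ₁ cos φ₂ cos Δλ) = 262.78°
At arrival: θ₂ = atan2(sin Δλ cos φ₁, −cos φ₂ sin φ₁ + sin φ₂ cos φ₁ cos Δλ) = 312.92°
Δθ = θ₂ − θ₁ = +50.1°

+50.1°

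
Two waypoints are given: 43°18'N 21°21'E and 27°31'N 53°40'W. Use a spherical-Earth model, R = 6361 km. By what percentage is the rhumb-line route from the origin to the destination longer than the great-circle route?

Great circle: σ = 1.0659 rad → d_gc = Rσ = 6780.1 km
Rhumb: Δφ = -0.2755, Δλ = -1.3093, Δψ = -0.3402, q = Δφ/Δψ = 0.8098 → d_rh = R√(Δφ²+q²Δλ²) = 6968.5 km
Excess = (6968.5 − 6780.1) / 6780.1 = 188.4 / 6780.1 = 2.78% ≈ 2.8%

2.8%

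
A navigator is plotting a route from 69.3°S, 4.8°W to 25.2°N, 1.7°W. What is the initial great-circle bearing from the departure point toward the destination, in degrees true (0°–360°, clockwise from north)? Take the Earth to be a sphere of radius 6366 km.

θ = atan2( sin Δλ·cos φ₂ ,  cos φ₁ sin φ₂ − sin φ₁ cos φ₂ cos Δλ )
  = atan2(+0.0489, +0.9957) = 2.81°

2.8°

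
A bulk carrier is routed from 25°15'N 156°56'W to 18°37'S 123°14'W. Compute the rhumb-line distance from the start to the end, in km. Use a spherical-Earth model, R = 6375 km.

Rhumb course C = atan2(Δλ, Δψ) with Δψ = ln[tan(π/4+φ₂/2)/tan(π/4+φ₁/2)] = -0.7865, Δλ = +0.5882 → C = 143.21°
d = R·|Δφ| / |cos C| = 6375·0.76562 / 0.80083 = 6095 km

6095 km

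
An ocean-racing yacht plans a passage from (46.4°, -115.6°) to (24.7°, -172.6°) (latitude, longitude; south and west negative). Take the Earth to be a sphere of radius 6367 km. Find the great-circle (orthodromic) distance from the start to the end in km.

5548 km

Haversine: a = sin²(Δφ/2)+cos φ₁ cos φ₂ sin²(Δλ/2) = 0.17808;  σ = 2·atan2(√a,√(1−a))
σ = 49.921° → d = Rσ = 6367·0.87129 = 5548 km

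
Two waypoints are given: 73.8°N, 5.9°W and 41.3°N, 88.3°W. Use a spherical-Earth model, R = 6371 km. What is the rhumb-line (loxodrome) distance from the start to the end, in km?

Rhumb course C = atan2(Δλ, Δψ) with Δψ = ln[tan(π/4+φ₂/2)/tan(π/4+φ₁/2)] = -1.1569, Δλ = -1.4382 → C = 231.19°
d = R·|Δφ| / |cos C| = 6371·0.56723 / 0.62678 = 5766 km

5766 km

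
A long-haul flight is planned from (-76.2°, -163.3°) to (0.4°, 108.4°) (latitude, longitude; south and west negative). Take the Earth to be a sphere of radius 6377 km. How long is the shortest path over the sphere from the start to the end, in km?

10015 km

Haversine: a = sin²(Δφ/2)+cos φ₁ cos φ₂ sin²(Δλ/2) = 0.49985;  σ = 2·atan2(√a,√(1−a))
σ = 89.983° → d = Rσ = 6377·1.57050 = 10015 km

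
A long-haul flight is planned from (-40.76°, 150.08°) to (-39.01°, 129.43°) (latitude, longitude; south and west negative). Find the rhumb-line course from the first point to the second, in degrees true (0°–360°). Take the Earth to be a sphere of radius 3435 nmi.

Meridional parts: M(φ₁)=-0.7803, M(φ₂)=-0.7405 → ΔM = +0.0398;  Δλ = -0.3604 rad
tan C = Δλ / ΔM = -9.0537 → C = 276.30°

276.3°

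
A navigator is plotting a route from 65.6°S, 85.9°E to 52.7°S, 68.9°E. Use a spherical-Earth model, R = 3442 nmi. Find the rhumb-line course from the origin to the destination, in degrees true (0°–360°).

Δψ = ln[tan(π/4+φ₂/2)/tan(π/4+φ₁/2)] = +0.4454
Δλ = -0.2967 rad (taken the short way round)
course = atan2(Δλ, Δψ) = 326.33°

326.3°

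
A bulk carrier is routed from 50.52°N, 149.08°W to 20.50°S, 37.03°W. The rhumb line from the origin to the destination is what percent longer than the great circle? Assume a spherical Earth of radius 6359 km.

2.5%

Great circle: σ = 2.0873 rad → d_gc = Rσ = 13273.4 km
Rhumb: Δφ = -1.2395, Δλ = +1.9556, Δψ = -1.3906, q = Δφ/Δψ = 0.8914 → d_rh = R√(Δφ²+q²Δλ²) = 13601.9 km
Excess = (13601.9 − 13273.4) / 13273.4 = 328.5 / 13273.4 = 2.47% ≈ 2.5%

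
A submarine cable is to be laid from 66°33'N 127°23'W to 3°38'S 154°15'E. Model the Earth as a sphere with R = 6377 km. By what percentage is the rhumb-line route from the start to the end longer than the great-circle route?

Great circle: σ = 1.5488 rad → d_gc = Rσ = 9877.0 km
Rhumb: Δφ = -1.2249, Δλ = -1.3678, Δψ = -1.6359, q = Δφ/Δψ = 0.7488 → d_rh = R√(Δφ²+q²Δλ²) = 10182.0 km
Excess = (10182.0 − 9877.0) / 9877.0 = 305.0 / 9877.0 = 3.09% ≈ 3.1%

3.1%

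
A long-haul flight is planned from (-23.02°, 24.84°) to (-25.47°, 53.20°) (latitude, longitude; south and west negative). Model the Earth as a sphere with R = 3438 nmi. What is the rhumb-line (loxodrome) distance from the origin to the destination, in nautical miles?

Rhumb course C = atan2(Δλ, Δψ) with Δψ = ln[tan(π/4+φ₂/2)/tan(π/4+φ₁/2)] = -0.0469, Δλ = +0.4950 → C = 95.41°
d = R·|Δφ| / |cos C| = 3438·0.04276 / 0.09433 = 1558 nmi

1558 nmi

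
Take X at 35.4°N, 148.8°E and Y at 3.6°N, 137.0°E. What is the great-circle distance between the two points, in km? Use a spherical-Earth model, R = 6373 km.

3740 km

Haversine: a = sin²(Δφ/2)+cos φ₁ cos φ₂ sin²(Δλ/2) = 0.08365;  σ = 2·atan2(√a,√(1−a))
σ = 33.623° → d = Rσ = 6373·0.58683 = 3740 km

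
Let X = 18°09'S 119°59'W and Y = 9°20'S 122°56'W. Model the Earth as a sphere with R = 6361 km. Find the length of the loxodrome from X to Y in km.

Δψ = ln[tan(π/4+φ₂/2)/tan(π/4+φ₁/2)] = +0.1586;  Δφ = +0.1539 rad,  Δλ = -0.0515 rad
q = Δφ/Δψ = 0.9703
d = R·√(Δφ² + q²Δλ²) = 6361·0.16179 = 1029 km

1029 km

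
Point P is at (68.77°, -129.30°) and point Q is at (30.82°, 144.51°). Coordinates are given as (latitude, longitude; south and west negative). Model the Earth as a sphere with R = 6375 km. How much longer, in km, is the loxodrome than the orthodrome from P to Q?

Great circle: cos σ = sin φ₁ sin φ₂ + cos φ₁ cos φ₂ cos Δλ,  σ = 1.0492 rad → d_gc = 6688.9 km
Rhumb line: Δψ = -1.1085, q = Δφ/Δψ = 0.5975, d_rh = R√(Δφ²+q²Δλ²) = 7117.8 km
Excess = 7117.8 − 6688.9 = 428.9 ≈ 429 km

429 km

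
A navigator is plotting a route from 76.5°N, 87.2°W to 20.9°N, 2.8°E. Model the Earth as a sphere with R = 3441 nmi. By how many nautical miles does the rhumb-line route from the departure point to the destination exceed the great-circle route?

Great circle: cos σ = sin φ₁ sin φ₂ + cos φ₁ cos φ₂ cos Δλ,  σ = 1.2166 rad → d_gc = 4186.2 nmi
Rhumb line: Δψ = -1.7609, q = Δφ/Δψ = 0.5511, d_rh = R√(Δφ²+q²Δλ²) = 4474.6 nmi
Excess = 4474.6 − 4186.2 = 288.4 ≈ 288 nmi

288 nmi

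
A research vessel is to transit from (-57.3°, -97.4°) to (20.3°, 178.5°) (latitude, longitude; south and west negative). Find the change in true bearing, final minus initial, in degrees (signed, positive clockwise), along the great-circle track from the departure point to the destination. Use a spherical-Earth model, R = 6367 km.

Initial bearing θ₁ = atan2(sin Δλ cos φ₂, cos φ₁ sin φ₂ − sin φ₁ cos φ₂ cos Δλ) = 286.06°
Final bearing θ₂ = (initial bearing from the destination back to the start) + 180° = 326.39°
Δθ = θ₂ − θ₁ = +40.3°

+40.3°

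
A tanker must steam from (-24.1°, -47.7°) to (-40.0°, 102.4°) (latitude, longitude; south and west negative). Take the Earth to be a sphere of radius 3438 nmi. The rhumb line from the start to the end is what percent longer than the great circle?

15.8%

Great circle: σ = 1.9217 rad → d_gc = Rσ = 6606.7 nmi
Rhumb: Δφ = -0.2775, Δλ = +2.6197, Δψ = -0.3293, q = Δφ/Δψ = 0.8427 → d_rh = R√(Δφ²+q²Δλ²) = 7649.7 nmi
Excess = (7649.7 − 6606.7) / 6606.7 = 1043.0 / 6606.7 = 15.79% ≈ 15.8%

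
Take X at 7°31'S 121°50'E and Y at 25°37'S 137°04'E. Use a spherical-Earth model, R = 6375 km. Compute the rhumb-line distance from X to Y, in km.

Rhumb course C = atan2(Δλ, Δψ) with Δψ = ln[tan(π/4+φ₂/2)/tan(π/4+φ₁/2)] = -0.3312, Δλ = +0.2659 → C = 141.25°
d = R·|Δφ| / |cos C| = 6375·0.31590 / 0.77983 = 2582 km

2582 km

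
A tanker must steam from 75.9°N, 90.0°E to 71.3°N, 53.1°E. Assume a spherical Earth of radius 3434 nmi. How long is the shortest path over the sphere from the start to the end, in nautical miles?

668 nmi

cos σ = sin φ₁ sin φ₂ + cos φ₁ cos φ₂ cos Δλ
      = sin(75.90°)sin(71.30°) + cos(75.90°)cos(71.30°)cos(-36.90°) = 0.9811
σ = 11.147° → d = Rσ = 3434·0.19456 = 668 nmi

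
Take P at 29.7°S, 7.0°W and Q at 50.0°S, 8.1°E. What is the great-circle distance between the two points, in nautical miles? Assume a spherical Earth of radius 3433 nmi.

1395 nmi

cos σ = sin φ₁ sin φ₂ + cos φ₁ cos φ₂ cos Δλ
      = sin(-29.70°)sin(-50.00°) + cos(-29.70°)cos(-50.00°)cos(15.10°) = 0.9186
σ = 23.276° → d = Rσ = 3433·0.40625 = 1395 nmi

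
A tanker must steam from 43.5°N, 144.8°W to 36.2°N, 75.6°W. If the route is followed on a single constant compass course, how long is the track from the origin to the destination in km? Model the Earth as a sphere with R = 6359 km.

5942 km

Δψ = ln[tan(π/4+φ₂/2)/tan(π/4+φ₁/2)] = -0.1662;  Δφ = -0.1274 rad,  Δλ = +1.2078 rad
q = Δφ/Δψ = 0.7665
d = R·√(Δφ² + q²Δλ²) = 6359·0.93446 = 5942 km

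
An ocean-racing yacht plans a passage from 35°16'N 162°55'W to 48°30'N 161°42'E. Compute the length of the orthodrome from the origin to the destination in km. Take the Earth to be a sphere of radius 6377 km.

3242 km

cos σ = sin φ₁ sin φ₂ + cos φ₁ cos φ₂ cos Δλ
      = sin(35.27°)sin(48.50°) + cos(35.27°)cos(48.50°)cos(-35.38°) = 0.8735
σ = 29.130° → d = Rσ = 6377·0.50841 = 3242 km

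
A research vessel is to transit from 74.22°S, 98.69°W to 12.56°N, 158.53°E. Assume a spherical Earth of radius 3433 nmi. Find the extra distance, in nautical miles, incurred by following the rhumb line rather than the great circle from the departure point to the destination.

388 nmi

Great circle: cos σ = sin φ₁ sin φ₂ + cos φ₁ cos φ₂ cos Δλ,  σ = 1.8421 rad → d_gc = 6323.9 nmi
Rhumb line: Δψ = +2.1973, q = Δφ/Δψ = 0.6893, d_rh = R√(Δφ²+q²Δλ²) = 6712.3 nmi
Excess = 6712.3 − 6323.9 = 388.4 ≈ 388 nmi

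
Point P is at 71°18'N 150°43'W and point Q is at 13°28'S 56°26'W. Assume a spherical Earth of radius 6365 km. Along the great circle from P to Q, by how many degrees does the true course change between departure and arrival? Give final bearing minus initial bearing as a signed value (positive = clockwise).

At departure: θ₁ = atan2(sin Δλ cos φ₂, cos φ₁ sin φ₂ − sin φ₁ cos φ₂ cos Δλ) = 90.35°
At arrival: θ₂ = atan2(sin Δλ cos φ₁, −cos φ₂ sin φ₁ + sin φ₂ cos φ₁ cos Δλ) = 160.75°
Δθ = θ₂ − θ₁ = +70.4°

+70.4°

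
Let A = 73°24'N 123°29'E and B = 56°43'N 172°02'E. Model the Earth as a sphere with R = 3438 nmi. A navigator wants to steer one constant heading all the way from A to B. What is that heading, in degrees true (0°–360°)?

130.2°

Meridional parts: M(φ₁)=+1.9249, M(φ₂)=+1.2076 → ΔM = -0.7173;  Δλ = +0.8474 rad
tan C = Δλ / ΔM = -1.1813 → C = 130.25°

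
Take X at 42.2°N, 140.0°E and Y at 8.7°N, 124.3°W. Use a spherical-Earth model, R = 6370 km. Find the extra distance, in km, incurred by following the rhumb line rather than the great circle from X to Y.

Great circle: cos σ = sin φ₁ sin φ₂ + cos φ₁ cos φ₂ cos Δλ,  σ = 1.5419 rad → d_gc = 9822.0 km
Rhumb line: Δψ = -0.6614, q = Δφ/Δψ = 0.8840, d_rh = R√(Δφ²+q²Δλ²) = 10115.6 km
Excess = 10115.6 − 9822.0 = 293.6 ≈ 294 km

294 km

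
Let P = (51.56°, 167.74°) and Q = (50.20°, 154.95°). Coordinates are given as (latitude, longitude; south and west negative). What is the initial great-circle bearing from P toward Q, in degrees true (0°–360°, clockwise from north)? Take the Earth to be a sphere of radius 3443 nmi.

N = sin Δλ·cos φ₂ = -0.1417;  D = cos φ₁ sin φ₂ − sin φ₁ cos φ₂ cos Δλ = -0.0113
initial course = atan2(N, D) = 265.44°

265.4°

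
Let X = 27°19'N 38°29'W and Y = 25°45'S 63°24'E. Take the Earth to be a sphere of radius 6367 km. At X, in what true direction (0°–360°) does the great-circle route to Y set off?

108.8°

θ = atan2( sin Δλ·cos φ₂ ,  cos φ₁ sin φ₂ − sin φ₁ cos φ₂ cos Δλ )
  = atan2(+0.8814, -0.3009) = 108.85°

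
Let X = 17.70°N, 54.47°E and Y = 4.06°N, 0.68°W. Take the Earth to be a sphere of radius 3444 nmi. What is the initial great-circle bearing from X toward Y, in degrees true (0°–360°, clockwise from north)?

262.6°

θ = atan2( sin Δλ·cos φ₂ ,  cos φ₁ sin φ₂ − sin φ₁ cos φ₂ cos Δλ )
  = atan2(-0.8186, -0.1058) = 262.63°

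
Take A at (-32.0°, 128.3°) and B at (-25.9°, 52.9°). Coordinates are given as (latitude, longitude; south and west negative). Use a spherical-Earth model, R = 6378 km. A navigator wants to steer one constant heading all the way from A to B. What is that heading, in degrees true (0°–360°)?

Δψ = ln[tan(π/4+φ₂/2)/tan(π/4+φ₁/2)] = +0.1218
Δλ = -1.3160 rad (taken the short way round)
course = atan2(Δλ, Δψ) = 275.29°

275.3°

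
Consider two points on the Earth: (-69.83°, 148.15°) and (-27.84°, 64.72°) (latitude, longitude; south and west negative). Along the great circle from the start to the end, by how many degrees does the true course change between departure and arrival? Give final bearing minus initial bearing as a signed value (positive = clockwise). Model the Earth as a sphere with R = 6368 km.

+71.4°

At departure: θ₁ = atan2(sin Δλ cos φ₂, cos φ₁ sin φ₂ − sin φ₁ cos φ₂ cos Δλ) = 265.70°
At arrival: θ₂ = atan2(sin Δλ cos φ₁, −cos φ₂ sin φ₁ + sin φ₂ cos φ₁ cos Δλ) = 337.12°
Δθ = θ₂ − θ₁ = +71.4°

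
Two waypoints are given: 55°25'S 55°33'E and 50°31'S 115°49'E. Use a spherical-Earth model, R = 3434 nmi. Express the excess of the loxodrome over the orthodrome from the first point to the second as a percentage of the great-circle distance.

Great circle: σ = 0.6190 rad → d_gc = Rσ = 2125.8 nmi
Rhumb: Δφ = +0.0855, Δλ = +1.0519, Δψ = +0.1422, q = Δφ/Δψ = 0.6015 → d_rh = R√(Δφ²+q²Δλ²) = 2192.2 nmi
Excess = (2192.2 − 2125.8) / 2125.8 = 66.4 / 2125.8 = 3.12% ≈ 3.1%

3.1%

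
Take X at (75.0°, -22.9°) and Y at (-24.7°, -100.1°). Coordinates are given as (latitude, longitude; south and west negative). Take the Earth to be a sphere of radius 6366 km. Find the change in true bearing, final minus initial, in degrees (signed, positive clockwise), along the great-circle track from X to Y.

At departure: θ₁ = atan2(sin Δλ cos φ₂, cos φ₁ sin φ₂ − sin φ₁ cos φ₂ cos Δλ) = 251.14°
At arrival: θ₂ = atan2(sin Δλ cos φ₁, −cos φ₂ sin φ₁ + sin φ₂ cos φ₁ cos Δλ) = 195.64°
Δθ = θ₂ − θ₁ = -55.5°

-55.5°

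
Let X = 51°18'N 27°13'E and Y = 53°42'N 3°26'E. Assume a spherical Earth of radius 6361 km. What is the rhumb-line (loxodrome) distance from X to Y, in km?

Rhumb course C = atan2(Δλ, Δψ) with Δψ = ln[tan(π/4+φ₂/2)/tan(π/4+φ₁/2)] = +0.0688, Δλ = -0.4151 → C = 279.41°
d = R·|Δφ| / |cos C| = 6361·0.04189 / 0.16358 = 1629 km

1629 km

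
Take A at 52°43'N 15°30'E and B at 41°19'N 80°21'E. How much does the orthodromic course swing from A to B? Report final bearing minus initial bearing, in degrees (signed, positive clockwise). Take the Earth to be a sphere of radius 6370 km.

+50.1°

Initial bearing θ₁ = atan2(sin Δλ cos φ₂, cos φ₁ sin φ₂ − sin φ₁ cos φ₂ cos Δλ) = 77.88°
Final bearing θ₂ = (initial bearing from the destination back to the start) + 180° = 127.95°
Δθ = θ₂ − θ₁ = +50.1°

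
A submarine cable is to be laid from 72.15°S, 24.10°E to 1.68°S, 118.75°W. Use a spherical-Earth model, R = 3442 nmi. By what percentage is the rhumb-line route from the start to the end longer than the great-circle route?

Great circle: σ = 1.7888 rad → d_gc = Rσ = 6157.1 nmi
Rhumb: Δφ = +1.2299, Δλ = -2.4932, Δψ = +1.8219, q = Δφ/Δψ = 0.6751 → d_rh = R√(Δφ²+q²Δλ²) = 7175.2 nmi
Excess = (7175.2 − 6157.1) / 6157.1 = 1018.1 / 6157.1 = 16.54% ≈ 16.5%

16.5%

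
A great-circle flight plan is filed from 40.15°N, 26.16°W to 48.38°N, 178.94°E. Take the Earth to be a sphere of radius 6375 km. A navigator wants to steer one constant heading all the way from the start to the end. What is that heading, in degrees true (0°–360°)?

274.3°

Δψ = ln[tan(π/4+φ₂/2)/tan(π/4+φ₁/2)] = +0.2011
Δλ = -2.7035 rad (taken the short way round)
course = atan2(Δλ, Δψ) = 274.25°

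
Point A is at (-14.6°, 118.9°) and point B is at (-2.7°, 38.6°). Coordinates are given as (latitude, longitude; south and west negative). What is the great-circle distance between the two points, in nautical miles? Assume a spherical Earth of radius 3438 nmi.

cos σ = sin φ₁ sin φ₂ + cos φ₁ cos φ₂ cos Δλ
      = sin(-14.60°)sin(-2.70°) + cos(-14.60°)cos(-2.70°)cos(-80.30°) = 0.1747
σ = 79.936° → d = Rσ = 3438·1.39515 = 4797 nmi

4797 nmi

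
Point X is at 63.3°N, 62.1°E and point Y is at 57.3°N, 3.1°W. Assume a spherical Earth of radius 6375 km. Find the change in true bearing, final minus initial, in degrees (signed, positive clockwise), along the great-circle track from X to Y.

-58.2°

At departure: θ₁ = atan2(sin Δλ cos φ₂, cos φ₁ sin φ₂ − sin φ₁ cos φ₂ cos Δλ) = 289.71°
At arrival: θ₂ = atan2(sin Δλ cos φ₁, −cos φ₂ sin φ₁ + sin φ₂ cos φ₁ cos Δλ) = 231.53°
Δθ = θ₂ − θ₁ = -58.2°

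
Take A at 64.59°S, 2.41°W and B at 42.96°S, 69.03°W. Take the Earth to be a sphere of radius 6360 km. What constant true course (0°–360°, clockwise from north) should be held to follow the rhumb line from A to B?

299.5°

Δψ = ln[tan(π/4+φ₂/2)/tan(π/4+φ₁/2)] = +0.6578
Δλ = -1.1627 rad (taken the short way round)
course = atan2(Δλ, Δψ) = 299.50°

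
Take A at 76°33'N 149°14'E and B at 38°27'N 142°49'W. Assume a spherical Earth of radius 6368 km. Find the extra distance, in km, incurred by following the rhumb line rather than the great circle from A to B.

Great circle: cos σ = sin φ₁ sin φ₂ + cos φ₁ cos φ₂ cos Δλ,  σ = 0.8323 rad → d_gc = 5300.2 km
Rhumb line: Δψ = -1.4098, q = Δφ/Δψ = 0.4717, d_rh = R√(Δφ²+q²Δλ²) = 5533.6 km
Excess = 5533.6 − 5300.2 = 233.4 ≈ 233 km

233 km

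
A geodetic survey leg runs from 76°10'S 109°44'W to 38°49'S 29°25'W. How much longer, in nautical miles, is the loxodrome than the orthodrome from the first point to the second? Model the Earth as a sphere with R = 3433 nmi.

190 nmi

Great circle: cos σ = sin φ₁ sin φ₂ + cos φ₁ cos φ₂ cos Δλ,  σ = 0.8763 rad → d_gc = 3008.40 nmi
Rhumb line: Δψ = +1.3732, q = Δφ/Δψ = 0.4747, d_rh = R√(Δφ²+q²Δλ²) = 3197.94 nmi
Excess = 3197.94 − 3008.40 = 189.54 ≈ 190 nmi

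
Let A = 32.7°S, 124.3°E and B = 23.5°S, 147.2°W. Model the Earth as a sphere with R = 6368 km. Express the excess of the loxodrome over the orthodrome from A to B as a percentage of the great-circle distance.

2.8%

Great circle: σ = 1.3329 rad → d_gc = Rσ = 8488.2 km
Rhumb: Δφ = +0.1606, Δλ = +1.5446, Δψ = +0.1823, q = Δφ/Δψ = 0.8806 → d_rh = R√(Δφ²+q²Δλ²) = 8722.2 km
Excess = (8722.2 − 8488.2) / 8488.2 = 234.0 / 8488.2 = 2.76% ≈ 2.8%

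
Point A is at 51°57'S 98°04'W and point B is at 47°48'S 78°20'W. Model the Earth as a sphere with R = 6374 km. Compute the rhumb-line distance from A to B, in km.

1487 km

Rhumb course C = atan2(Δλ, Δψ) with Δψ = ln[tan(π/4+φ₂/2)/tan(π/4+φ₁/2)] = +0.1125, Δλ = +0.3444 → C = 71.91°
d = R·|Δφ| / |cos C| = 6374·0.07243 / 0.31046 = 1487 km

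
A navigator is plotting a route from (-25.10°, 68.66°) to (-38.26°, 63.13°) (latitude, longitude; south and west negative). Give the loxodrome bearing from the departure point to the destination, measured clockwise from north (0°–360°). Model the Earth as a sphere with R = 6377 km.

199.6°

Meridional parts: M(φ₁)=-0.4528, M(φ₂)=-0.7238 → ΔM = -0.2710;  Δλ = -0.0965 rad
tan C = Δλ / ΔM = +0.3562 → C = 199.61°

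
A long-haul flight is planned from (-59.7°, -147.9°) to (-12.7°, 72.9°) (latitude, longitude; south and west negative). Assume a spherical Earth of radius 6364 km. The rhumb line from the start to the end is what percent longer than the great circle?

Great circle: σ = 1.7546 rad → d_gc = Rσ = 11166.2 km
Rhumb: Δφ = +0.8203, Δλ = -2.4295, Δψ = +1.0830, q = Δφ/Δψ = 0.7574 → d_rh = R√(Δφ²+q²Δλ²) = 12821.5 km
Excess = (12821.5 − 11166.2) / 11166.2 = 1655.3 / 11166.2 = 14.82% ≈ 14.8%

14.8%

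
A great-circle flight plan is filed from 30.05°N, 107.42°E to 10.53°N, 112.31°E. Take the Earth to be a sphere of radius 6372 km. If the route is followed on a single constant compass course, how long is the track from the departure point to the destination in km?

2229 km

Δψ = ln[tan(π/4+φ₂/2)/tan(π/4+φ₁/2)] = -0.3655;  Δφ = -0.3407 rad,  Δλ = +0.0853 rad
q = Δφ/Δψ = 0.9321
d = R·√(Δφ² + q²Δλ²) = 6372·0.34985 = 2229 km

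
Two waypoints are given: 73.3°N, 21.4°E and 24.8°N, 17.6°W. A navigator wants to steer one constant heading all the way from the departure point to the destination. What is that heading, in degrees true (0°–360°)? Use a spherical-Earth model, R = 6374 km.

204.8°

Δψ = ln[tan(π/4+φ₂/2)/tan(π/4+φ₁/2)] = -1.4718
Δλ = -0.6807 rad (taken the short way round)
course = atan2(Δλ, Δψ) = 204.82°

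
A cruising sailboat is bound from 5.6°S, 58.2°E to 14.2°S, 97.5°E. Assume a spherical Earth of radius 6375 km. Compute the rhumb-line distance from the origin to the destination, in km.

Rhumb course C = atan2(Δλ, Δψ) with Δψ = ln[tan(π/4+φ₂/2)/tan(π/4+φ₁/2)] = -0.1525, Δλ = +0.6859 → C = 102.54°
d = R·|Δφ| / |cos C| = 6375·0.15010 / 0.21706 = 4408 km

4408 km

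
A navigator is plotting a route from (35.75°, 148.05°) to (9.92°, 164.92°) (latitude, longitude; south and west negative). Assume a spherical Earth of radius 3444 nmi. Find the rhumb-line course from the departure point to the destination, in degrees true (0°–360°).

149.2°

Δψ = ln[tan(π/4+φ₂/2)/tan(π/4+φ₁/2)] = -0.4949
Δλ = +0.2944 rad (taken the short way round)
course = atan2(Δλ, Δψ) = 149.25°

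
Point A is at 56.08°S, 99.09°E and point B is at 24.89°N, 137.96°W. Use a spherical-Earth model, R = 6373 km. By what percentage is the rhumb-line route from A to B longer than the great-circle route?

3.8%

Great circle: σ = 2.2454 rad → d_gc = Rσ = 14309.9 km
Rhumb: Δφ = +1.4132, Δλ = +2.1459, Δψ = +1.6363, q = Δφ/Δψ = 0.8636 → d_rh = R√(Δφ²+q²Δλ²) = 14853.0 km
Excess = (14853.0 − 14309.9) / 14309.9 = 543.1 / 14309.9 = 3.80% ≈ 3.8%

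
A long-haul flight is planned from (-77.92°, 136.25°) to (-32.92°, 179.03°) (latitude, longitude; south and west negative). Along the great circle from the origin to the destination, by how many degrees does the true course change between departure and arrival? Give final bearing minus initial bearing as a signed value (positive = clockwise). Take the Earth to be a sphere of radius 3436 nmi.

-38.5°

Initial bearing θ₁ = atan2(sin Δλ cos φ₂, cos φ₁ sin φ₂ − sin φ₁ cos φ₂ cos Δλ) = 49.40°
Final bearing θ₂ = (initial bearing from the destination back to the start) + 180° = 10.91°
Δθ = θ₂ − θ₁ = -38.5°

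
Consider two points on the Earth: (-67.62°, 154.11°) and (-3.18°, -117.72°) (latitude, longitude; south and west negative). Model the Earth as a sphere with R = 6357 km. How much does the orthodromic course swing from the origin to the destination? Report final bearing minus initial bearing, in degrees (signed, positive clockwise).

At departure: θ₁ = atan2(sin Δλ cos φ₂, cos φ₁ sin φ₂ − sin φ₁ cos φ₂ cos Δλ) = 89.52°
At arrival: θ₂ = atan2(sin Δλ cos φ₁, −cos φ₂ sin φ₁ + sin φ₂ cos φ₁ cos Δλ) = 22.42°
Δθ = θ₂ − θ₁ = -67.1°

-67.1°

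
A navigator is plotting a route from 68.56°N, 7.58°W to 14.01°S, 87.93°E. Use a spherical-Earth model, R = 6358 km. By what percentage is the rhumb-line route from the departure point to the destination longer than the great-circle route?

4.3%

Great circle: σ = 1.8332 rad → d_gc = Rσ = 11655.4 km
Rhumb: Δφ = -1.4411, Δλ = +1.6670, Δψ = -1.9113, q = Δφ/Δψ = 0.7540 → d_rh = R√(Δφ²+q²Δλ²) = 12157.8 km
Excess = (12157.8 − 11655.4) / 11655.4 = 502.4 / 11655.4 = 4.31% ≈ 4.3%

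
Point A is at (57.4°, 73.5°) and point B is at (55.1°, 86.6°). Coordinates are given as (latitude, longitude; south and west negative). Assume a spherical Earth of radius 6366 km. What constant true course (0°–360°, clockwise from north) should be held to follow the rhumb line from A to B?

107.5°

Meridional parts: M(φ₁)=+1.2296, M(φ₂)=+1.1573 → ΔM = -0.0723;  Δλ = +0.2286 rad
tan C = Δλ / ΔM = -3.1632 → C = 107.54°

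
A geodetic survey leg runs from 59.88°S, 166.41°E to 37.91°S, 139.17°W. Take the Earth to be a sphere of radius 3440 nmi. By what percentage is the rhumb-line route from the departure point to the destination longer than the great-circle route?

Great circle: σ = 0.7047 rad → d_gc = Rσ = 2424.1 nmi
Rhumb: Δφ = +0.3834, Δλ = +0.9498, Δψ = +0.5968, q = Δφ/Δψ = 0.6425 → d_rh = R√(Δφ²+q²Δλ²) = 2479.4 nmi
Excess = (2479.4 − 2424.1) / 2424.1 = 55.3 / 2424.1 = 2.28% ≈ 2.3%

2.3%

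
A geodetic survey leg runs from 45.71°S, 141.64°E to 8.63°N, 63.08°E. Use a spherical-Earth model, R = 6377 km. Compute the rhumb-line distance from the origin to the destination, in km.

Δψ = ln[tan(π/4+φ₂/2)/tan(π/4+φ₁/2)] = +1.0502;  Δφ = +0.9484 rad,  Δλ = -1.3711 rad
q = Δφ/Δψ = 0.9031
d = R·√(Δφ² + q²Δλ²) = 6377·1.55971 = 9946 km

9946 km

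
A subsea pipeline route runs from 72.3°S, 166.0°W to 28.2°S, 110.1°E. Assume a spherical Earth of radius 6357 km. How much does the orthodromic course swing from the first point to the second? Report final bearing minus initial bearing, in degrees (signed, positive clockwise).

+73.4°

Initial bearing θ₁ = atan2(sin Δλ cos φ₂, cos φ₁ sin φ₂ − sin φ₁ cos φ₂ cos Δλ) = 266.44°
Final bearing θ₂ = (initial bearing from the destination back to the start) + 180° = 339.86°
Δθ = θ₂ − θ₁ = +73.4°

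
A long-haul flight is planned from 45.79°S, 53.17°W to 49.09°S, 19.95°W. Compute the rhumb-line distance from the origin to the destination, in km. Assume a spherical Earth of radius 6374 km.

Rhumb course C = atan2(Δλ, Δψ) with Δψ = ln[tan(π/4+φ₂/2)/tan(π/4+φ₁/2)] = -0.0852, Δλ = +0.5798 → C = 98.36°
d = R·|Δφ| / |cos C| = 6374·0.05760 / 0.14538 = 2525 km

2525 km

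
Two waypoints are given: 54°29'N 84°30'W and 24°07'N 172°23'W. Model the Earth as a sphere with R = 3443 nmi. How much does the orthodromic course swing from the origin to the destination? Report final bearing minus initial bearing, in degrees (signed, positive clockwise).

At departure: θ₁ = atan2(sin Δλ cos φ₂, cos φ₁ sin φ₂ − sin φ₁ cos φ₂ cos Δλ) = 282.96°
At arrival: θ₂ = atan2(sin Δλ cos φ₁, −cos φ₂ sin φ₁ + sin φ₂ cos φ₁ cos Δλ) = 218.34°
Δθ = θ₂ − θ₁ = -64.6°

-64.6°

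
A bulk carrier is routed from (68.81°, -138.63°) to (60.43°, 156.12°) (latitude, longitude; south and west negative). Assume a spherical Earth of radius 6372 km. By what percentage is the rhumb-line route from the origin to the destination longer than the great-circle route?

Great circle: σ = 0.4830 rad → d_gc = Rσ = 3077.4 km
Rhumb: Δφ = -0.1463, Δλ = -1.1388, Δψ = -0.3443, q = Δφ/Δψ = 0.4248 → d_rh = R√(Δφ²+q²Δλ²) = 3220.5 km
Excess = (3220.5 − 3077.4) / 3077.4 = 143.1 / 3077.4 = 4.65003% ≈ 4.7%

4.7%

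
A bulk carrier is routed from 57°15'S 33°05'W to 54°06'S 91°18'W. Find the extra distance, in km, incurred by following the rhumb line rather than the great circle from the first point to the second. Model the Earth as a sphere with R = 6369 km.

110 km

Great circle: cos σ = sin φ₁ sin φ₂ + cos φ₁ cos φ₂ cos Δλ,  σ = 0.5579 rad → d_gc = 3553.4 km
Rhumb line: Δψ = +0.0976, q = Δφ/Δψ = 0.5635, d_rh = R√(Δφ²+q²Δλ²) = 3663.5 km
Excess = 3663.5 − 3553.4 = 110.1 ≈ 110 km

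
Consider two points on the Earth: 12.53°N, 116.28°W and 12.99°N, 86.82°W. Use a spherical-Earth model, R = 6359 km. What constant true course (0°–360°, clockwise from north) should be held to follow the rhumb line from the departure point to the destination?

89.1°

Meridional parts: M(φ₁)=+0.2205, M(φ₂)=+0.2287 → ΔM = +0.0082;  Δλ = +0.5142 rad
tan C = Δλ / ΔM = +62.4617 → C = 89.08°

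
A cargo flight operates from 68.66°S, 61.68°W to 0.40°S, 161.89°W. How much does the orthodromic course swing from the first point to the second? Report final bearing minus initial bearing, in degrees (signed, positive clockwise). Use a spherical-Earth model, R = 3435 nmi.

+78.6°

At departure: θ₁ = atan2(sin Δλ cos φ₂, cos φ₁ sin φ₂ − sin φ₁ cos φ₂ cos Δλ) = 260.33°
At arrival: θ₂ = atan2(sin Δλ cos φ₁, −cos φ₂ sin φ₁ + sin φ₂ cos φ₁ cos Δλ) = 338.98°
Δθ = θ₂ − θ₁ = +78.6°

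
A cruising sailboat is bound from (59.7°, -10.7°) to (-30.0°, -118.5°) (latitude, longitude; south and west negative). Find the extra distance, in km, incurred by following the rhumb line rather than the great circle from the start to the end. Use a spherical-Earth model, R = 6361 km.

Great circle: cos σ = sin φ₁ sin φ₂ + cos φ₁ cos φ₂ cos Δλ,  σ = 2.1716 rad → d_gc = 13813.2 km
Rhumb line: Δψ = -1.8558, q = Δφ/Δψ = 0.8436, d_rh = R√(Δφ²+q²Δλ²) = 14181.1 km
Excess = 14181.1 − 13813.2 = 367.9 ≈ 368 km

368 km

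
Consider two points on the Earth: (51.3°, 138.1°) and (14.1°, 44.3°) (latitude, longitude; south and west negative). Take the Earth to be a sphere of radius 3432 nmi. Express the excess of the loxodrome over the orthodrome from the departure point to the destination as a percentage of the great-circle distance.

Great circle: σ = 1.4203 rad → d_gc = Rσ = 4874.4 nmi
Rhumb: Δφ = -0.6493, Δλ = -1.6371, Δψ = -0.7979, q = Δφ/Δψ = 0.8138 → d_rh = R√(Δφ²+q²Δλ²) = 5086.3 nmi
Excess = (5086.3 − 4874.4) / 4874.4 = 211.9 / 4874.4 = 4.347% ≈ 4.3%

4.3%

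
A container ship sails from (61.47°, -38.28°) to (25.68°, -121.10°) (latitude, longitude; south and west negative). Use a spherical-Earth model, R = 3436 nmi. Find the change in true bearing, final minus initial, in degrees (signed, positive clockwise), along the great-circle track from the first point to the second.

-65.1°

Initial bearing θ₁ = atan2(sin Δλ cos φ₂, cos φ₁ sin φ₂ − sin φ₁ cos φ₂ cos Δλ) = 276.89°
Final bearing θ₂ = (initial bearing from the destination back to the start) + 180° = 211.74°
Δθ = θ₂ − θ₁ = -65.1°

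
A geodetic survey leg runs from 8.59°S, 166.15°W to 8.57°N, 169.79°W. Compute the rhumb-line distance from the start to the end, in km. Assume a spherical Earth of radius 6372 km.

Rhumb course C = atan2(Δλ, Δψ) with Δψ = ln[tan(π/4+φ₂/2)/tan(π/4+φ₁/2)] = +0.3006, Δλ = -0.0635 → C = 348.07°
d = R·|Δφ| / |cos C| = 6372·0.29950 / 0.97839 = 1951 km

1951 km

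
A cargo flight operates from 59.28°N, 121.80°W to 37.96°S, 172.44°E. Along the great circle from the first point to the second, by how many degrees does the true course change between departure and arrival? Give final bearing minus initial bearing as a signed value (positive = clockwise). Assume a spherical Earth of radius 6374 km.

-20.5°

Initial bearing θ₁ = atan2(sin Δλ cos φ₂, cos φ₁ sin φ₂ − sin φ₁ cos φ₂ cos Δλ) = 230.51°
Final bearing θ₂ = (initial bearing from the destination back to the start) + 180° = 210.00°
Δθ = θ₂ − θ₁ = -20.5°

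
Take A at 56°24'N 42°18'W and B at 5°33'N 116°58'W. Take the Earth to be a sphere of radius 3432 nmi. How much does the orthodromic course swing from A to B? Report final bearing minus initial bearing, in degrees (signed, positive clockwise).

At departure: θ₁ = atan2(sin Δλ cos φ₂, cos φ₁ sin φ₂ − sin φ₁ cos φ₂ cos Δλ) = 260.21°
At arrival: θ₂ = atan2(sin Δλ cos φ₁, −cos φ₂ sin φ₁ + sin φ₂ cos φ₁ cos Δλ) = 213.22°
Δθ = θ₂ − θ₁ = -47.0°

-47.0°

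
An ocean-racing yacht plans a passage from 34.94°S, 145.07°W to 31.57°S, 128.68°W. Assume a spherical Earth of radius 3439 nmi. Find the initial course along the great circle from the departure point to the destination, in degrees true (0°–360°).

θ = atan2( sin Δλ·cos φ₂ ,  cos φ₁ sin φ₂ − sin φ₁ cos φ₂ cos Δλ )
  = atan2(+0.2404, +0.0390) = 80.80°

80.8°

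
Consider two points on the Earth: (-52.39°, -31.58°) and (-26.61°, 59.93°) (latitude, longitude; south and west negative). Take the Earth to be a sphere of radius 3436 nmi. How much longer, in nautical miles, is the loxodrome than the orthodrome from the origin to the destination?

224 nmi

Great circle: cos σ = sin φ₁ sin φ₂ + cos φ₁ cos φ₂ cos Δλ,  σ = 1.2234 rad → d_gc = 4203.6 nmi
Rhumb line: Δψ = +0.5952, q = Δφ/Δψ = 0.7560, d_rh = R√(Δφ²+q²Δλ²) = 4427.4 nmi
Excess = 4427.4 − 4203.6 = 223.8 ≈ 224 nmi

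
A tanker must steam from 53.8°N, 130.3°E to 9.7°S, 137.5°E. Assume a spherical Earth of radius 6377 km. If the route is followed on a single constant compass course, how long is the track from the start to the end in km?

7101 km

Δψ = ln[tan(π/4+φ₂/2)/tan(π/4+φ₁/2)] = -1.2884;  Δφ = -1.1083 rad,  Δλ = +0.1257 rad
q = Δφ/Δψ = 0.8602
d = R·√(Δφ² + q²Δλ²) = 6377·1.11354 = 7101 km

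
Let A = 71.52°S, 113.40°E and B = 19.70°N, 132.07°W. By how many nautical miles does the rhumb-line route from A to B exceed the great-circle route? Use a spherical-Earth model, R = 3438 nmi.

Great circle: cos σ = sin φ₁ sin φ₂ + cos φ₁ cos φ₂ cos Δλ,  σ = 2.0304 rad → d_gc = 6980.57 nmi
Rhumb line: Δψ = +2.1668, q = Δφ/Δψ = 0.7348, d_rh = R√(Δφ²+q²Δλ²) = 7447.06 nmi
Excess = 7447.06 − 6980.57 = 466.49 ≈ 466 nmi

466 nmi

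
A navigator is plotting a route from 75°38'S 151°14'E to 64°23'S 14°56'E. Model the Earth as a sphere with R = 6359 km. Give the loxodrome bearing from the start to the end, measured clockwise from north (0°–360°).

283.9°

Meridional parts: M(φ₁)=-2.0712, M(φ₂)=-1.4813 → ΔM = +0.5899;  Δλ = -2.3789 rad
tan C = Δλ / ΔM = -4.0325 → C = 283.93°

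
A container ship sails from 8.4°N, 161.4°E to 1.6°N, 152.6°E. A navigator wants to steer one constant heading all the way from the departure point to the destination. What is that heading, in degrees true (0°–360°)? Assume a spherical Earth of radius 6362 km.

232.2°

Δψ = ln[tan(π/4+φ₂/2)/tan(π/4+φ₁/2)] = -0.1192
Δλ = -0.1536 rad (taken the short way round)
course = atan2(Δλ, Δψ) = 232.18°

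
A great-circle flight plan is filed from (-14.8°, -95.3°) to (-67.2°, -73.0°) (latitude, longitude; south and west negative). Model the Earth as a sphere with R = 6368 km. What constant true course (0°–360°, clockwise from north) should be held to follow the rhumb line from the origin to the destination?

Δψ = ln[tan(π/4+φ₂/2)/tan(π/4+φ₁/2)] = -1.3401
Δλ = +0.3892 rad (taken the short way round)
course = atan2(Δλ, Δψ) = 163.80°

163.8°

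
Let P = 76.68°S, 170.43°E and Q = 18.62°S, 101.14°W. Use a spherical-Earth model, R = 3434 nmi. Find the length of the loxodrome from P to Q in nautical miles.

4566 nmi

Rhumb course C = atan2(Δλ, Δψ) with Δψ = ln[tan(π/4+φ₂/2)/tan(π/4+φ₁/2)] = +1.8167, Δλ = +1.5434 → C = 40.35°
d = R·|Δφ| / |cos C| = 3434·1.01334 / 0.76211 = 4566 nmi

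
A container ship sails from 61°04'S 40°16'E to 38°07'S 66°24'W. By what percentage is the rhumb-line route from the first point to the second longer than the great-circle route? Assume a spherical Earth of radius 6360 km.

10.4%

Great circle: σ = 1.1251 rad → d_gc = Rσ = 7155.9 km
Rhumb: Δφ = +0.4006, Δλ = -1.8617, Δψ = +0.6342, q = Δφ/Δψ = 0.6316 → d_rh = R√(Δφ²+q²Δλ²) = 7899.8 km
Excess = (7899.8 − 7155.9) / 7155.9 = 743.9 / 7155.9 = 10.40% ≈ 10.4%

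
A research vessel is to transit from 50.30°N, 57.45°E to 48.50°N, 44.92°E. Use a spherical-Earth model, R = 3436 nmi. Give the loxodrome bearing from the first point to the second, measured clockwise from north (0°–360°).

Meridional parts: M(φ₁)=+1.0189, M(φ₂)=+0.9706 → ΔM = -0.0483;  Δλ = -0.2187 rad
tan C = Δλ / ΔM = +4.5294 → C = 257.55°

257.6°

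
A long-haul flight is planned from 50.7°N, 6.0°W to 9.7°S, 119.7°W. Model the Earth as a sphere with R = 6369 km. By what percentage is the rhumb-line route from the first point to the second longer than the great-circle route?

Great circle: σ = 1.9620 rad → d_gc = Rσ = 12496.2 km
Rhumb: Δφ = -1.0542, Δλ = -1.9844, Δψ = -1.1999, q = Δφ/Δψ = 0.8785 → d_rh = R√(Δφ²+q²Δλ²) = 12975.7 km
Excess = (12975.7 − 12496.2) / 12496.2 = 479.5 / 12496.2 = 3.84% ≈ 3.8%

3.8%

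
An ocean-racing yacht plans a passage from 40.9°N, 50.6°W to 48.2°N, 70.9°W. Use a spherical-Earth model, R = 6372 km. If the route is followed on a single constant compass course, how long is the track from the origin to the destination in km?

Rhumb course C = atan2(Δλ, Δψ) with Δψ = ln[tan(π/4+φ₂/2)/tan(π/4+φ₁/2)] = +0.1791, Δλ = -0.3543 → C = 296.82°
d = R·|Δφ| / |cos C| = 6372·0.12741 / 0.45122 = 1799 km

1799 km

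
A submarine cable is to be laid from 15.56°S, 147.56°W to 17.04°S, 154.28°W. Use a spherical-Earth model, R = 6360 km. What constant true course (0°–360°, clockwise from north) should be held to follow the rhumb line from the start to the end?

Δψ = ln[tan(π/4+φ₂/2)/tan(π/4+φ₁/2)] = -0.0269
Δλ = -0.1173 rad (taken the short way round)
course = atan2(Δλ, Δψ) = 257.08°

257.1°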